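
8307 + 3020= 11327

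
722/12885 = 722/12885 = 0.06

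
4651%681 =565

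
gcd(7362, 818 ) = 818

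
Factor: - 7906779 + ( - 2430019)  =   - 10336798 = - 2^1*19^1*23^1*11827^1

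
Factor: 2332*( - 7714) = - 17989048 = - 2^3*7^1*11^1*19^1*29^1*53^1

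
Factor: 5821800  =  2^3* 3^1*5^2*31^1*313^1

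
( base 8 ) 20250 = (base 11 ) 6310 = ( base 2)10000010101000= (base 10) 8360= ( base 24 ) EC8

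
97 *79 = 7663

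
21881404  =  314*69686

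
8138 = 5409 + 2729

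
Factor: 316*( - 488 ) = -154208 = - 2^5*61^1*79^1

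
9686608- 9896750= -210142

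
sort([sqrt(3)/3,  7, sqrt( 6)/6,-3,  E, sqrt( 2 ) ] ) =[ - 3, sqrt( 6)/6, sqrt(3 ) /3, sqrt (2),E, 7] 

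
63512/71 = 63512/71 = 894.54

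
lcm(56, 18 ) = 504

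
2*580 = 1160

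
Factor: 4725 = 3^3*5^2*7^1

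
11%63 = 11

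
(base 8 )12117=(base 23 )9J1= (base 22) AG7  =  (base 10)5199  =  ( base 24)90F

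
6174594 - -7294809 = 13469403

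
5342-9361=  - 4019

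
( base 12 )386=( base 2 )1000010110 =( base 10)534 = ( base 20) 16E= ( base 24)m6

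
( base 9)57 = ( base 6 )124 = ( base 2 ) 110100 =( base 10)52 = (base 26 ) 20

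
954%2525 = 954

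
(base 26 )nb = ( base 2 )1001100001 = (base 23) 13b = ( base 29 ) l0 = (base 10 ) 609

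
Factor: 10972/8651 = 2^2*13^1*41^( - 1 ) = 52/41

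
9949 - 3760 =6189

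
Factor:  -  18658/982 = -19^1= - 19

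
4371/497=8 + 395/497 = 8.79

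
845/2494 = 845/2494= 0.34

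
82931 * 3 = 248793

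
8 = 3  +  5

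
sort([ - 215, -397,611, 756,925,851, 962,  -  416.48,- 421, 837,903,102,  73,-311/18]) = [-421,-416.48,-397, - 215, - 311/18,73,102,  611,756, 837,851,903,925,962] 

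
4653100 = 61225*76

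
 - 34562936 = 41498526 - 76061462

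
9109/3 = 3036 + 1/3 = 3036.33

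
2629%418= 121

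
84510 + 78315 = 162825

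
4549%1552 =1445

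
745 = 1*745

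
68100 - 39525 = 28575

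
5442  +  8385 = 13827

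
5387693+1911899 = 7299592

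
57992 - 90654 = -32662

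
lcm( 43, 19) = 817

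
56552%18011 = 2519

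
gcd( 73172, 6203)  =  1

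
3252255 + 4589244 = 7841499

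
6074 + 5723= 11797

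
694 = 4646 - 3952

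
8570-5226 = 3344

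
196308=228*861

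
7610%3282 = 1046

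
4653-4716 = -63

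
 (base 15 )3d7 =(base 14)469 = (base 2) 1101101101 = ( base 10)877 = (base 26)17J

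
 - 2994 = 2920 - 5914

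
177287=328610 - 151323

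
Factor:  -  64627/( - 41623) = 107^ ( - 1)*389^( - 1)*64627^1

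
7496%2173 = 977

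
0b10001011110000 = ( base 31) 99g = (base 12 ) 5214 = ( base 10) 8944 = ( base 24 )FCG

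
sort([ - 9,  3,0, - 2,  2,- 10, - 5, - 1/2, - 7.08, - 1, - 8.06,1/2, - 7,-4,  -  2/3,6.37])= [  -  10, - 9, - 8.06, - 7.08 ,-7, - 5, - 4, - 2, -1 , - 2/3,- 1/2,  0,  1/2, 2,  3,6.37]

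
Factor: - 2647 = - 2647^1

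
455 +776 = 1231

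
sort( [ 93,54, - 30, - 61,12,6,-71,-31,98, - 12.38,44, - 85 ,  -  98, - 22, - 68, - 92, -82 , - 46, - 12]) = [ - 98 , - 92, - 85, - 82, - 71, - 68, - 61, - 46,  -  31 ,  -  30, - 22, - 12.38, -12,6,12, 44,  54,93,98 ] 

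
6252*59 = 368868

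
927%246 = 189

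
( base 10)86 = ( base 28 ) 32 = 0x56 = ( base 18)4e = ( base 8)126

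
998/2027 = 998/2027 = 0.49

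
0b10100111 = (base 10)167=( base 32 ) 57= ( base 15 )B2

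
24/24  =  1= 1.00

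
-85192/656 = - 130+11/82=-  129.87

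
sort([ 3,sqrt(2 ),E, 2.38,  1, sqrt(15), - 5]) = [ - 5,1 , sqrt(2 ),2.38,E  ,  3, sqrt(15 )]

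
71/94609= 71/94609 =0.00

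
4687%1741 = 1205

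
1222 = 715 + 507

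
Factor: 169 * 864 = 2^5*3^3  *13^2 = 146016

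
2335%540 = 175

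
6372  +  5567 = 11939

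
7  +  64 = 71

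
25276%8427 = 8422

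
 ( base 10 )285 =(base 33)8l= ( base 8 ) 435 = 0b100011101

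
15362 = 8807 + 6555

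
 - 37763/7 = -5395 + 2/7 = - 5394.71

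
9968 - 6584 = 3384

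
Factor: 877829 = 17^1*51637^1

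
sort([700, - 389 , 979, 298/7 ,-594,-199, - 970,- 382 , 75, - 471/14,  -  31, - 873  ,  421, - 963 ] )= [-970, - 963 , - 873, - 594,-389,-382,-199, - 471/14,-31, 298/7, 75, 421,700 , 979 ] 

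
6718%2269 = 2180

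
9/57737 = 9/57737 = 0.00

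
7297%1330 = 647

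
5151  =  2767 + 2384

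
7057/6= 1176  +  1/6 = 1176.17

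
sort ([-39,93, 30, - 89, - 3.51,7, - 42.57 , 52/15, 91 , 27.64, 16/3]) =[-89,  -  42.57, - 39,- 3.51, 52/15, 16/3, 7, 27.64 , 30 , 91, 93 ] 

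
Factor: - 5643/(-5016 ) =2^( - 3)*3^2 = 9/8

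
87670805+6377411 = 94048216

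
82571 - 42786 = 39785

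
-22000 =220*( - 100)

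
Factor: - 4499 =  - 11^1*409^1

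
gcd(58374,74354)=94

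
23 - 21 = 2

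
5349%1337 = 1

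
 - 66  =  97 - 163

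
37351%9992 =7375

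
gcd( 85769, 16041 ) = 1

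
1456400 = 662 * 2200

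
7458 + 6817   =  14275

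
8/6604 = 2/1651 = 0.00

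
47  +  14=61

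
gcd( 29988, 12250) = 98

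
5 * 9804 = 49020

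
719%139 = 24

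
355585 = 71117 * 5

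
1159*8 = 9272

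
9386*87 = 816582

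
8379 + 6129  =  14508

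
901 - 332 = 569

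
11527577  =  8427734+3099843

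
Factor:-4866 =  - 2^1*3^1*811^1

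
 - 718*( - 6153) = 4417854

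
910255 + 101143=1011398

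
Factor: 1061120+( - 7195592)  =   - 6134472 = - 2^3*3^2  *  85201^1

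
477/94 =5  +  7/94 = 5.07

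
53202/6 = 8867=8867.00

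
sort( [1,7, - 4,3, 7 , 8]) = [- 4,1,3,7 , 7,8]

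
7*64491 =451437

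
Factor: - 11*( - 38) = 2^1*11^1*19^1  =  418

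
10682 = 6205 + 4477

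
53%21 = 11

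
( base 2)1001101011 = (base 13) 388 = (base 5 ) 4434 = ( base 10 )619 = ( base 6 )2511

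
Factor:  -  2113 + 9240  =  7127 = 7127^1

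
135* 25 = 3375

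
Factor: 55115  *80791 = 4452795965= 5^1*73^1*151^1*173^1*467^1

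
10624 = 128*83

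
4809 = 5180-371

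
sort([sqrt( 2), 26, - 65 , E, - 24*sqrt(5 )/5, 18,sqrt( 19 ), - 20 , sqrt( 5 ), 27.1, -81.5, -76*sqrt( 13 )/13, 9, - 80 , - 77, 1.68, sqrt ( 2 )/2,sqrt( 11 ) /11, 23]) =[ - 81.5, - 80 ,-77 , - 65, - 76*sqrt( 13) /13, - 20, - 24*sqrt( 5 )/5,  sqrt( 11 )/11, sqrt(2) /2 , sqrt(2), 1.68, sqrt( 5 ),E, sqrt(19 ),  9, 18, 23, 26,27.1]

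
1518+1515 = 3033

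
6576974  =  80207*82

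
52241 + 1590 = 53831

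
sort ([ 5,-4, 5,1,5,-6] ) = [- 6, - 4,  1,5,5 , 5 ]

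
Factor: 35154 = 2^1 * 3^4*7^1*31^1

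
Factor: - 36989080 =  - 2^3*5^1* 924727^1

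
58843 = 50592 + 8251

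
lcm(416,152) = 7904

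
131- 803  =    -  672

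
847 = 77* 11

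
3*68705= 206115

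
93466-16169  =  77297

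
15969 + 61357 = 77326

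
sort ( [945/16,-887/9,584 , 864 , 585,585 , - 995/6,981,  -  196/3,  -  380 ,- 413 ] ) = [-413, - 380,-995/6, - 887/9, - 196/3,  945/16,  584, 585, 585, 864,981]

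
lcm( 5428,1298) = 59708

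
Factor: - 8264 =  - 2^3*1033^1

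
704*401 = 282304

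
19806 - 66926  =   - 47120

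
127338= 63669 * 2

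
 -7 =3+  -  10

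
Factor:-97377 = -3^1*7^1*4637^1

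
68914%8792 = 7370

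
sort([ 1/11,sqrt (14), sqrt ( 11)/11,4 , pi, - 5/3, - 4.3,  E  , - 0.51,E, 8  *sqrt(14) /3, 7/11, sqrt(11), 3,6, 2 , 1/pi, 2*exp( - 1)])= [ - 4.3, - 5/3, - 0.51, 1/11, sqrt( 11 ) /11, 1/pi,  7/11,2 * exp (  -  1), 2, E,E, 3, pi, sqrt( 11 ), sqrt( 14 ), 4, 6, 8*sqrt( 14 ) /3]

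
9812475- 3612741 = 6199734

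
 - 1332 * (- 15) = 19980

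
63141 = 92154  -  29013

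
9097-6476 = 2621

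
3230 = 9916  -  6686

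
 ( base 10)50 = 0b110010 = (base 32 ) 1i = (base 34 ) 1G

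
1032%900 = 132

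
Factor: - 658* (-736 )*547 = 2^6 * 7^1*23^1* 47^1*547^1 = 264905536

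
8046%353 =280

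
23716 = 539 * 44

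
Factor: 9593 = 53^1*181^1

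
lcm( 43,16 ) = 688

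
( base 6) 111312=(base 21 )106h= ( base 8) 22274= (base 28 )bro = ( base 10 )9404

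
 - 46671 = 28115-74786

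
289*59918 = 17316302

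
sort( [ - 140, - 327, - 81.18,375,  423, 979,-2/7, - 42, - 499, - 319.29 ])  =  [ - 499, - 327,  -  319.29, - 140,  -  81.18,-42,  -  2/7 , 375,423,979]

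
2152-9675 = -7523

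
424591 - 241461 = 183130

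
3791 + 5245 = 9036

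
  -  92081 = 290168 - 382249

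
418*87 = 36366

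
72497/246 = 294 +173/246 = 294.70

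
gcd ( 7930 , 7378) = 2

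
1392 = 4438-3046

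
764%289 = 186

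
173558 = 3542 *49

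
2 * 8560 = 17120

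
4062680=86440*47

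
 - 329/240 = -2 + 151/240 = -1.37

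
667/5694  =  667/5694 = 0.12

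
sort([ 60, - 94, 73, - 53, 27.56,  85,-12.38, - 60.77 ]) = [ - 94, - 60.77,  -  53, - 12.38, 27.56, 60,73, 85 ] 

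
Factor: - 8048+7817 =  - 3^1*7^1*11^1 = - 231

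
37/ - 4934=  - 1 + 4897/4934=- 0.01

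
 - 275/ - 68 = 275/68 = 4.04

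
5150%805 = 320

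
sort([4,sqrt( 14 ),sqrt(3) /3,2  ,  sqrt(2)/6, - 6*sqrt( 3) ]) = [-6  *sqrt ( 3 ) , sqrt( 2)/6, sqrt( 3 )/3,2 , sqrt ( 14) , 4 ]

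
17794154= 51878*343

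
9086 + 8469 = 17555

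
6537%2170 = 27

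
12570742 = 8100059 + 4470683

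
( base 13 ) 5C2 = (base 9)1334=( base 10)1003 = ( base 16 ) 3EB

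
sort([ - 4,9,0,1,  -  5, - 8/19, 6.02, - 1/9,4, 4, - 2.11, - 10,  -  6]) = [ - 10, - 6, - 5, - 4,  -  2.11 ,-8/19,-1/9,  0 , 1 , 4,  4 , 6.02,9]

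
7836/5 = 1567 + 1/5 = 1567.20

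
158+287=445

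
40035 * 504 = 20177640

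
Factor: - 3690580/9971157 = -2^2*3^(-1) * 5^1*7^( - 2)*23^1*29^( - 1)* 71^1*113^1*2339^(-1)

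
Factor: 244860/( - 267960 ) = -2^ (-1 )*29^( - 1)*53^1 = - 53/58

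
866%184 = 130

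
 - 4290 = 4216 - 8506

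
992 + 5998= 6990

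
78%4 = 2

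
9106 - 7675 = 1431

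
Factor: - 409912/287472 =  - 2^( - 1 ) * 3^( - 1 ) * 53^( - 1 )*113^( - 1) *51239^1 =- 51239/35934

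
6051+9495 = 15546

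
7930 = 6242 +1688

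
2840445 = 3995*711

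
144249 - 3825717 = -3681468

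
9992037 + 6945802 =16937839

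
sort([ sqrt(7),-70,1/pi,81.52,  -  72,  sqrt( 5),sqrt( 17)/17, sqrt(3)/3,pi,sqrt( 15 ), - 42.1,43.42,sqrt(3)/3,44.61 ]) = [ - 72, - 70 , - 42.1,sqrt(17 ) /17 , 1/pi,sqrt(3)/3,sqrt(3 ) /3,sqrt( 5),sqrt( 7), pi  ,  sqrt(15 ),43.42,44.61,81.52 ] 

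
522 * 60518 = 31590396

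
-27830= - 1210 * 23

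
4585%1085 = 245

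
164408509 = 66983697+97424812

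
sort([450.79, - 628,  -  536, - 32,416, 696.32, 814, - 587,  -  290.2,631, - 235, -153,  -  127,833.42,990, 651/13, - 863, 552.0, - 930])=[-930, - 863, - 628, - 587, - 536,- 290.2, - 235,-153,-127,-32,651/13, 416, 450.79,552.0,631,696.32 , 814,  833.42, 990]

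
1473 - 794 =679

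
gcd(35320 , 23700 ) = 20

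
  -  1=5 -6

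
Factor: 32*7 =2^5*7^1 = 224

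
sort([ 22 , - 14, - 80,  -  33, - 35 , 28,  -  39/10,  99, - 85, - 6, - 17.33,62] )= [- 85, - 80 ,  -  35 , - 33, - 17.33, - 14 ,  -  6,- 39/10, 22,28, 62,  99] 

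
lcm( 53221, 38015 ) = 266105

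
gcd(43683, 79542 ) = 3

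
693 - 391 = 302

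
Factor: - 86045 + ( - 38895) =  - 2^2*5^1 * 6247^1 = - 124940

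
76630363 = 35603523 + 41026840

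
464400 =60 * 7740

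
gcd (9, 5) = 1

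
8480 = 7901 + 579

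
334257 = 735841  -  401584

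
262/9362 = 131/4681 = 0.03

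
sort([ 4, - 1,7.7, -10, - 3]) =[ - 10, - 3, - 1,4, 7.7 ]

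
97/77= 97/77= 1.26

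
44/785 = 44/785 = 0.06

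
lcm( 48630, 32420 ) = 97260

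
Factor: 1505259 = 3^2*7^1 *23893^1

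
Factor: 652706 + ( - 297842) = 2^4*3^1*7393^1=354864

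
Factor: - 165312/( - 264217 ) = 2^6*3^2*7^1*37^( - 2)*41^1*193^ ( - 1) 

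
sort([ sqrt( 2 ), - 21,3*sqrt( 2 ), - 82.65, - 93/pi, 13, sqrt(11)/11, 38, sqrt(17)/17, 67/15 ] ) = [-82.65,-93/pi, -21, sqrt (17) /17, sqrt ( 11)/11, sqrt(2),3*sqrt(2), 67/15,13 , 38] 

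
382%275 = 107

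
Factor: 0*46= 0^1 = 0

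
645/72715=129/14543 = 0.01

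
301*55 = 16555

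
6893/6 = 6893/6 = 1148.83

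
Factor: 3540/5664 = 2^( - 3)*5^1 = 5/8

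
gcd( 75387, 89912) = 1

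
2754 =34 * 81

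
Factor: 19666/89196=9833/44598= 2^(-1 )*3^( - 1 ) *7433^(-1)*9833^1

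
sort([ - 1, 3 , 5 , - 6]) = [ - 6, - 1, 3,5]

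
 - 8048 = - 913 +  - 7135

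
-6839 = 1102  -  7941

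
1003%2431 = 1003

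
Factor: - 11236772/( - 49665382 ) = 2^1 *13^( - 3 ) * 89^ ( - 1)*127^(-1 ) * 1621^1*1733^1 = 5618386/24832691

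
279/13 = 21 + 6/13 = 21.46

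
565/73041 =565/73041 = 0.01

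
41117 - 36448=4669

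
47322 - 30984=16338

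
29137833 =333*87501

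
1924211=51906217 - 49982006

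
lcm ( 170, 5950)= 5950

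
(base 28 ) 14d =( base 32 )sd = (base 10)909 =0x38D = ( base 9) 1220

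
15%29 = 15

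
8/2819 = 8/2819 = 0.00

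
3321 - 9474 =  - 6153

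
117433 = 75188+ 42245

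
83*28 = 2324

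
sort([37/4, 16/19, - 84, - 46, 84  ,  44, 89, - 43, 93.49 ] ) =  [-84, - 46, - 43, 16/19,37/4, 44,  84,  89,93.49] 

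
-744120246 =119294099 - 863414345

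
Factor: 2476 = 2^2*619^1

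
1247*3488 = 4349536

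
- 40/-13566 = 20/6783= 0.00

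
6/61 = 6/61 =0.10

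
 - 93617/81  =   - 1156 + 19/81 = - 1155.77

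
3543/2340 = 1+401/780 = 1.51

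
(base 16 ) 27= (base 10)39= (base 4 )213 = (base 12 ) 33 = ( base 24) 1f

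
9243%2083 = 911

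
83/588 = 83/588 = 0.14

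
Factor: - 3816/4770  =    -  4/5 = -2^2*5^(-1) 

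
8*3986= 31888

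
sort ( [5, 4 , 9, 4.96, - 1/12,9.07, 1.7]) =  [-1/12, 1.7,4 , 4.96,  5,9,9.07]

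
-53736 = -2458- 51278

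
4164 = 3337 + 827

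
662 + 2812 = 3474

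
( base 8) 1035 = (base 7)1402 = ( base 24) md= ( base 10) 541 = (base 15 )261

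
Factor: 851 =23^1*37^1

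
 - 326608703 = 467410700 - 794019403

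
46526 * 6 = 279156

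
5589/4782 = 1+ 269/1594 = 1.17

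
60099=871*69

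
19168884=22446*854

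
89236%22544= 21604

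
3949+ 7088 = 11037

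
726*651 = 472626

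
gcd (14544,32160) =48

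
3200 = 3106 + 94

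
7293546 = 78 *93507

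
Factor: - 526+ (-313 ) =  - 839=- 839^1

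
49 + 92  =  141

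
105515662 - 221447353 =  -  115931691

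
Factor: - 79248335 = - 5^1*19^1 * 137^1*6089^1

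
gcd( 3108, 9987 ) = 3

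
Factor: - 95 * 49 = -4655 = - 5^1*7^2 * 19^1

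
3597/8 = 449 + 5/8 = 449.62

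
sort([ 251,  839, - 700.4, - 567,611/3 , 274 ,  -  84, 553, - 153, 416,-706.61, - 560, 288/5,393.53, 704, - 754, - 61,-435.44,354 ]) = [  -  754 , - 706.61, -700.4,-567,  -  560, - 435.44, - 153, - 84 , - 61,288/5,  611/3,251, 274,354,393.53, 416,553,  704,  839]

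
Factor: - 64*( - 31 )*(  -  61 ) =-121024 = -2^6*31^1*61^1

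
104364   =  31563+72801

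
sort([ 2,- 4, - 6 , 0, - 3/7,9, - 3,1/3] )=[ - 6,-4,-3, - 3/7, 0,1/3,2 , 9] 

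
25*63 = 1575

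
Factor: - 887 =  - 887^1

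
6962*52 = 362024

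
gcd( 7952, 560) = 112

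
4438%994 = 462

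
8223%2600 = 423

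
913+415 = 1328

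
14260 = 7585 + 6675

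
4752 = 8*594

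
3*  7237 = 21711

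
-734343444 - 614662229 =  - 1349005673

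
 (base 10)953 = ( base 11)797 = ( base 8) 1671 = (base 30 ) 11n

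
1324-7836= - 6512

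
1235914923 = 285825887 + 950089036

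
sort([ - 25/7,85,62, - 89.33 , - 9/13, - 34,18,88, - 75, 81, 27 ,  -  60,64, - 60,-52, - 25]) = [ - 89.33, - 75, - 60,-60, - 52, - 34, - 25, - 25/7, - 9/13,18, 27, 62, 64,81,85, 88 ] 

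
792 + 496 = 1288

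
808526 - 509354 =299172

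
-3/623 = -3/623 = - 0.00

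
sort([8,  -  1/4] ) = [-1/4, 8] 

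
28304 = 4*7076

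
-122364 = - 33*3708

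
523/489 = 1+34/489 = 1.07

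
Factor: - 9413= - 9413^1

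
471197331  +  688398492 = 1159595823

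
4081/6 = 680  +  1/6 = 680.17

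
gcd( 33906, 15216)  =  6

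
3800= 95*40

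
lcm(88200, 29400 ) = 88200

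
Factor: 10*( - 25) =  - 2^1*5^3 = - 250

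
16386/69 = 237+11/23 = 237.48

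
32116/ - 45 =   -  714 + 14/45 =- 713.69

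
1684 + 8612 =10296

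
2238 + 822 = 3060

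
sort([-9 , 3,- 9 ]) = [ - 9 , - 9, 3] 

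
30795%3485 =2915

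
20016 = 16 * 1251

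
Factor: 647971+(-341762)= 306209^1= 306209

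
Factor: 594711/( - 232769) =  - 3^2* 13^2*17^1*19^(-1) *23^1 * 12251^( - 1)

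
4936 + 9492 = 14428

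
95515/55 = 1736 + 7/11 = 1736.64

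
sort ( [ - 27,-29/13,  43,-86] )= [ - 86, - 27, - 29/13,43] 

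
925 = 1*925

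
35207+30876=66083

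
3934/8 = 491 +3/4 = 491.75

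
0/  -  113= 0/1 = - 0.00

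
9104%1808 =64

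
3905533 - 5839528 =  - 1933995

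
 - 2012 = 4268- 6280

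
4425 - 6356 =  - 1931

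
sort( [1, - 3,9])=[ - 3,1, 9] 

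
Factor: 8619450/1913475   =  2^1*7^1 * 31^( - 1)*823^( - 1 )*8209^1 = 114926/25513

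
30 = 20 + 10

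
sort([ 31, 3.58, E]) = [E,3.58,31]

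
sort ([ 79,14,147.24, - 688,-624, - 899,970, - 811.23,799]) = [ - 899, - 811.23, - 688, - 624,  14,79,147.24,799,970]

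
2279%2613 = 2279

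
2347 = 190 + 2157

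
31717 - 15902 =15815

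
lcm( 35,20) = 140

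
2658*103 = 273774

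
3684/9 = 1228/3 = 409.33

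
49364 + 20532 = 69896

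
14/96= 7/48 = 0.15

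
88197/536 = 88197/536=164.55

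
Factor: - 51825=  - 3^1 * 5^2*691^1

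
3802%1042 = 676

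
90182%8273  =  7452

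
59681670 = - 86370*( - 691 ) 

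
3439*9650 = 33186350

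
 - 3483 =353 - 3836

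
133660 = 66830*2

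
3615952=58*62344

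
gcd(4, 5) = 1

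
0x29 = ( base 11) 38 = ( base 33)18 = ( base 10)41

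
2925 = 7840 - 4915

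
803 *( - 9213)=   -  7398039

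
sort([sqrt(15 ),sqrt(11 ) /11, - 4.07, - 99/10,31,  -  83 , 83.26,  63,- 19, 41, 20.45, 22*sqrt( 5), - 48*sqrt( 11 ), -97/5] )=[-48 * sqrt (11 ),  -  83, - 97/5, - 19, - 99/10,  -  4.07  ,  sqrt( 11 ) /11,sqrt( 15),20.45,31,41,22*sqrt(5),63, 83.26]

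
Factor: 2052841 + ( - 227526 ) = 1825315 = 5^1*365063^1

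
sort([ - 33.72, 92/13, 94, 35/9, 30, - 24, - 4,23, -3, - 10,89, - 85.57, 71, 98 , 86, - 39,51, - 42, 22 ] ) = [ - 85.57, - 42, - 39, -33.72, - 24 , - 10  , -4, - 3, 35/9,92/13,22 , 23, 30, 51,  71,86,89,94, 98]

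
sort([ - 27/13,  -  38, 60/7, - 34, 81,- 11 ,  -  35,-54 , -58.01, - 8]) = [-58.01,-54 , - 38, - 35, - 34,-11, -8 ,-27/13,  60/7,81] 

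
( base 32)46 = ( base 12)B2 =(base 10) 134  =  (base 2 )10000110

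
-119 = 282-401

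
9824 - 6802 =3022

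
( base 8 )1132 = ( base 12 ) 422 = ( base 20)1A2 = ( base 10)602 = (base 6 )2442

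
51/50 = 51/50 =1.02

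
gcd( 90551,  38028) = 1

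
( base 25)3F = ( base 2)1011010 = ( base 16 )5A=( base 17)55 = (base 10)90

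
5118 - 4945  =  173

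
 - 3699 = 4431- 8130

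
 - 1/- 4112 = 1/4112= 0.00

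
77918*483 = 37634394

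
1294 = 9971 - 8677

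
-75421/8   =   - 9428 + 3/8 = - 9427.62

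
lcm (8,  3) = 24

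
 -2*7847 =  -15694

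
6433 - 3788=2645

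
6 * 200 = 1200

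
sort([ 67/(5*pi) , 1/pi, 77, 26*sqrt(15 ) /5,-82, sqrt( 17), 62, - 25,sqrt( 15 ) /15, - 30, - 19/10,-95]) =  [ - 95, - 82,  -  30, - 25, - 19/10, sqrt( 15)/15, 1/pi, sqrt( 17),  67/(5*pi ),26*sqrt( 15)/5, 62 , 77]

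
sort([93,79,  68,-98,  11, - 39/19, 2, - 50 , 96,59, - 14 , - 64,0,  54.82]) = [  -  98, - 64, -50,-14, - 39/19,0,2, 11,  54.82, 59, 68  ,  79,  93,96 ]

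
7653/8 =7653/8=956.62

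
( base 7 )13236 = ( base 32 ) 3f3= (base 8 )6743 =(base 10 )3555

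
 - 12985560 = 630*(  -  20612)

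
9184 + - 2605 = 6579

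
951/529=951/529 = 1.80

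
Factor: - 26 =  - 2^1*13^1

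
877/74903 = 877/74903   =  0.01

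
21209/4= 5302+1/4 = 5302.25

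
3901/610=6 + 241/610 =6.40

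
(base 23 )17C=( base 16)2be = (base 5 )10302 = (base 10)702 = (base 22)19k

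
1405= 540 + 865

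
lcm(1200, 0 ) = 0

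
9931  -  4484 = 5447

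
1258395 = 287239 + 971156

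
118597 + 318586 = 437183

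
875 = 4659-3784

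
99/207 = 11/23=0.48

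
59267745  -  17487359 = 41780386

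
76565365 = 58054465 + 18510900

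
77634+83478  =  161112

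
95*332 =31540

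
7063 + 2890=9953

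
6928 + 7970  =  14898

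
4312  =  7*616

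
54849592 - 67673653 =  - 12824061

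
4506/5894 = 2253/2947 = 0.76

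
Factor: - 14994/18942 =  - 3^1*7^1*11^( - 1) * 17^1*41^( - 1) = -  357/451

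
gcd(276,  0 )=276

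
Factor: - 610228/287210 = -2^1*5^(  -  1 )*7^( - 1 )*11^( - 1)*409^1= -  818/385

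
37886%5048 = 2550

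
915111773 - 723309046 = 191802727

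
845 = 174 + 671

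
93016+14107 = 107123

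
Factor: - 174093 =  - 3^1 * 58031^1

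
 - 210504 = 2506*(  -  84 )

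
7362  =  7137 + 225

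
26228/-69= - 26228/69 = -380.12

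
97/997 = 97/997= 0.10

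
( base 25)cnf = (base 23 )F6H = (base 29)9hs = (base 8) 17632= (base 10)8090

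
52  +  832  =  884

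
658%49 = 21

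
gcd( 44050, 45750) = 50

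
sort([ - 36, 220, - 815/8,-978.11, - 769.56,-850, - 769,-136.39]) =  [ - 978.11,  -  850,-769.56  , - 769 , - 136.39,-815/8, - 36, 220]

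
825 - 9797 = - 8972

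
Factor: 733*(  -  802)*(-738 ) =433845108 =2^2*3^2 * 41^1*401^1*733^1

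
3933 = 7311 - 3378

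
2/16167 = 2/16167 = 0.00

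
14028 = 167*84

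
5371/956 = 5371/956 = 5.62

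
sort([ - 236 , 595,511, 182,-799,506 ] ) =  [- 799, - 236, 182, 506, 511,595] 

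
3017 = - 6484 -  - 9501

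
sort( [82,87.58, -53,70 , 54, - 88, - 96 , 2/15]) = [ - 96, - 88,- 53,2/15,54, 70, 82,87.58 ]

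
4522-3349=1173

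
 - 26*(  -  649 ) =16874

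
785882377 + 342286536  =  1128168913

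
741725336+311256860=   1052982196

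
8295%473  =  254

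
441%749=441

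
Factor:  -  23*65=-5^1*13^1*23^1 = - 1495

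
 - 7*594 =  - 4158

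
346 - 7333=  - 6987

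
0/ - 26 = 0/1 = - 0.00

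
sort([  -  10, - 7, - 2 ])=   [ - 10, - 7, - 2]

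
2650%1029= 592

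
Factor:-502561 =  - 599^1*839^1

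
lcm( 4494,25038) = 175266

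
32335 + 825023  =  857358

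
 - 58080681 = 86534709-144615390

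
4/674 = 2/337 = 0.01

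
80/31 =80/31 =2.58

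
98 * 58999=5781902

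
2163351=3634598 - 1471247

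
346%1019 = 346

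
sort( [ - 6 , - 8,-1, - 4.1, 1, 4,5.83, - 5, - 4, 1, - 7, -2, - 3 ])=[ - 8,- 7, - 6, -5,  -  4.1, -4, - 3, - 2, - 1, 1, 1, 4,  5.83]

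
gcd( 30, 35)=5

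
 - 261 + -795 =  - 1056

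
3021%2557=464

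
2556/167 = 2556/167 = 15.31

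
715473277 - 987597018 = - 272123741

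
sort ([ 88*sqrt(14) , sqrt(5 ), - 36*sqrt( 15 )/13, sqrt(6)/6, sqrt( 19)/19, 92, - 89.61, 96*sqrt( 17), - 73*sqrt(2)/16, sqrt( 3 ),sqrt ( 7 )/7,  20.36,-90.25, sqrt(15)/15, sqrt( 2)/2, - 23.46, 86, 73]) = [ - 90.25,- 89.61, - 23.46,-36*sqrt(15) /13,  -  73 * sqrt( 2) /16, sqrt (19)/19,sqrt( 15) /15, sqrt( 7)/7, sqrt (6)/6, sqrt ( 2 ) /2, sqrt( 3), sqrt( 5),20.36,73, 86, 92, 88*sqrt (14 ),  96 * sqrt( 17) ] 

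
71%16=7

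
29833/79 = 377 + 50/79 = 377.63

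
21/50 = 21/50 = 0.42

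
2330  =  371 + 1959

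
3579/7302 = 1193/2434  =  0.49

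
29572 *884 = 26141648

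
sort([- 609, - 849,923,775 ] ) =[-849, - 609,  775,923 ]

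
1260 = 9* 140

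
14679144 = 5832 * 2517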